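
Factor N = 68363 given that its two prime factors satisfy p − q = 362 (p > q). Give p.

Since p = q + 362, we have 68363 = q(q + 362), so q² + 362q − 68363 = 0.
Discriminant: 362² + 4·68363 = 131044 + 273452 = 404496; √404496 = 636.
q = (−362 + 636)/2 = 137, and p = q + 362 = 499.
Check: 137 · 499 = 68363.

499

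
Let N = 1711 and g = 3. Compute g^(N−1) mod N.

3^1 ≡ 3 (mod 1711)
3^2 ≡ 3^2 = 9 ≡ 9 (mod 1711)
3^4 ≡ 9^2 = 81 ≡ 81 (mod 1711)
3^8 ≡ 81^2 = 6561 ≡ 1428 (mod 1711)
3^16 ≡ 1428^2 = 2039184 ≡ 1383 (mod 1711)
3^32 ≡ 1383^2 = 1912689 ≡ 1502 (mod 1711)
3^64 ≡ 1502^2 = 2256004 ≡ 906 (mod 1711)
3^128 ≡ 906^2 = 820836 ≡ 1267 (mod 1711)
3^256 ≡ 1267^2 = 1605289 ≡ 371 (mod 1711)
3^512 ≡ 371^2 = 137641 ≡ 761 (mod 1711)
3^1024 ≡ 761^2 = 579121 ≡ 803 (mod 1711)
1710 = 1024 + 512 + 128 + 32 + 8 + 4 + 2 in binary powers of 2.
So 3^1710 ≡ 803 · 761 · 1267 · 1502 · 1428 · 81 · 9 ≡ 1082 (mod 1711).
Since 1082 ≠ 1, base 3 is a Fermat witness: 1711 is composite.

1082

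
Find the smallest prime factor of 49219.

49219 is odd.
Digit sum 25, not divisible by 3.
Ends in 9: not divisible by 5.
7: 49219 = 7·7031 + 2
11: 49219 = 11·4474 + 5
13: 49219 = 13·3786 + 1
17: 49219 = 17·2895 + 4
19: 49219 = 19·2590 + 9
23: 49219 = 23·2139 + 22
29: 49219 = 29·1697 + 6
31: 49219 = 31·1587 + 22
37: 49219 = 37·1330 + 9
41: 49219 = 41·1200 + 19
43: 49219 = 43·1144 + 27
47: 49219 = 47·1047 + 10
53: 49219 = 53·928 + 35
59: 49219 = 59·834 + 13
61: 49219 = 61·806 + 53
67: 49219 = 67·734 + 41
71: 49219 = 71·693 + 16
73: 49219 = 73·674 + 17
79: 49219 = 79·623 + 2
83: 49219 = 83·593

83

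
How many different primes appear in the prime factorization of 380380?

380380 = 2^2 · 95095
95095 = 5 · 19019
19019 = 7 · 2717
2717 = 11 · 247
247 = 13 · 19
380380 = 2^2 · 5 · 7 · 11 · 13 · 19, which has 6 distinct prime factors.

6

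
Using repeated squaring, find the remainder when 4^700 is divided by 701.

1

4^1 ≡ 4 (mod 701)
4^2 ≡ 4^2 = 16 ≡ 16 (mod 701)
4^4 ≡ 16^2 = 256 ≡ 256 (mod 701)
4^8 ≡ 256^2 = 65536 ≡ 343 (mod 701)
4^16 ≡ 343^2 = 117649 ≡ 582 (mod 701)
4^32 ≡ 582^2 = 338724 ≡ 141 (mod 701)
4^64 ≡ 141^2 = 19881 ≡ 253 (mod 701)
4^128 ≡ 253^2 = 64009 ≡ 218 (mod 701)
4^256 ≡ 218^2 = 47524 ≡ 557 (mod 701)
4^512 ≡ 557^2 = 310249 ≡ 407 (mod 701)
700 = 512 + 128 + 32 + 16 + 8 + 4 in binary powers of 2.
So 4^700 ≡ 407 · 218 · 141 · 582 · 343 · 256 ≡ 1 (mod 701).
Since the result is 1, base 4 gives no evidence that 701 is composite.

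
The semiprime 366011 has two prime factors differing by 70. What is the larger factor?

Since p = q + 70, we have 366011 = q(q + 70), so q² + 70q − 366011 = 0.
Discriminant: 70² + 4·366011 = 4900 + 1464044 = 1468944; √1468944 = 1212.
q = (−70 + 1212)/2 = 571, and p = q + 70 = 641.
Check: 571 · 641 = 366011.

641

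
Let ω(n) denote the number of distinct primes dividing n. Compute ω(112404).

112404 = 2^2 · 28101
28101 = 3 · 9367
9367 = 17 · 551
551 = 19 · 29
112404 = 2^2 · 3 · 17 · 19 · 29, which has 5 distinct prime factors.

5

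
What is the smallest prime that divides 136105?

136105 is odd.
Digit sum 16, not divisible by 3.
Ends in 5: divisible by 5.

5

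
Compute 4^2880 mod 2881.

4^1 ≡ 4 (mod 2881)
4^2 ≡ 4^2 = 16 ≡ 16 (mod 2881)
4^4 ≡ 16^2 = 256 ≡ 256 (mod 2881)
4^8 ≡ 256^2 = 65536 ≡ 2154 (mod 2881)
4^16 ≡ 2154^2 = 4639716 ≡ 1306 (mod 2881)
4^32 ≡ 1306^2 = 1705636 ≡ 84 (mod 2881)
4^64 ≡ 84^2 = 7056 ≡ 1294 (mod 2881)
4^128 ≡ 1294^2 = 1674436 ≡ 575 (mod 2881)
4^256 ≡ 575^2 = 330625 ≡ 2191 (mod 2881)
4^512 ≡ 2191^2 = 4800481 ≡ 735 (mod 2881)
4^1024 ≡ 735^2 = 540225 ≡ 1478 (mod 2881)
4^2048 ≡ 1478^2 = 2184484 ≡ 686 (mod 2881)
2880 = 2048 + 512 + 256 + 64 in binary powers of 2.
So 4^2880 ≡ 686 · 735 · 2191 · 1294 ≡ 107 (mod 2881).
Since 107 ≠ 1, base 4 is a Fermat witness: 2881 is composite.

107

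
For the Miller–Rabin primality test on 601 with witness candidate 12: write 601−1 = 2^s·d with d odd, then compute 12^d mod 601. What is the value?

601 − 1 = 600 = 2^3 · 75, so d = 75.
12^1 ≡ 12 (mod 601)
12^2 ≡ 12^2 = 144 ≡ 144 (mod 601)
12^4 ≡ 144^2 = 20736 ≡ 302 (mod 601)
12^8 ≡ 302^2 = 91204 ≡ 453 (mod 601)
12^16 ≡ 453^2 = 205209 ≡ 268 (mod 601)
12^32 ≡ 268^2 = 71824 ≡ 305 (mod 601)
12^64 ≡ 305^2 = 93025 ≡ 471 (mod 601)
75 = 64 + 8 + 2 + 1 in binary powers of 2.
So 12^75 ≡ 471 · 453 · 144 · 12 ≡ 1 (mod 601).
Since 12^d ≡ 1 (mod 601), base 12 does not prove 601 composite.

1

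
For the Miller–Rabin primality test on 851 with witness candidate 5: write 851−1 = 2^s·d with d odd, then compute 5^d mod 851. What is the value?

109

851 − 1 = 850 = 2^1 · 425, so d = 425.
5^1 ≡ 5 (mod 851)
5^2 ≡ 5^2 = 25 ≡ 25 (mod 851)
5^4 ≡ 25^2 = 625 ≡ 625 (mod 851)
5^8 ≡ 625^2 = 390625 ≡ 16 (mod 851)
5^16 ≡ 16^2 = 256 ≡ 256 (mod 851)
5^32 ≡ 256^2 = 65536 ≡ 9 (mod 851)
5^64 ≡ 9^2 = 81 ≡ 81 (mod 851)
5^128 ≡ 81^2 = 6561 ≡ 604 (mod 851)
5^256 ≡ 604^2 = 364816 ≡ 588 (mod 851)
425 = 256 + 128 + 32 + 8 + 1 in binary powers of 2.
So 5^425 ≡ 588 · 604 · 9 · 16 · 5 ≡ 109 (mod 851).
Squaring chain: 109; never reaches −1, so base 5 is a Miller–Rabin witness that 851 is composite.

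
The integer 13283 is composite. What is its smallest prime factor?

37

13283 is odd.
Digit sum 17, not divisible by 3.
Ends in 3: not divisible by 5.
7: 13283 = 7·1897 + 4
11: 13283 = 11·1207 + 6
13: 13283 = 13·1021 + 10
17: 13283 = 17·781 + 6
19: 13283 = 19·699 + 2
23: 13283 = 23·577 + 12
29: 13283 = 29·458 + 1
31: 13283 = 31·428 + 15
37: 13283 = 37·359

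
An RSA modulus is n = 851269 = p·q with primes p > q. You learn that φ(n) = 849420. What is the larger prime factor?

991

φ(n) = (p−1)(q−1) = n − (p+q) + 1, so p + q = 851269 − 849420 + 1 = 1850.
p and q are the roots of t² − 1850t + 851269 = 0.
Discriminant: 1850² − 4·851269 = 3422500 − 3405076 = 17424; √17424 = 132.
q = (1850 − 132)/2 = 859, p = (1850 + 132)/2 = 991.
Check: 859 · 991 = 851269.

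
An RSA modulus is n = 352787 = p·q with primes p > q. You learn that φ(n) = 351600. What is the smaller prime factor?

φ(n) = (p−1)(q−1) = n − (p+q) + 1, so p + q = 352787 − 351600 + 1 = 1188.
p and q are the roots of t² − 1188t + 352787 = 0.
Discriminant: 1188² − 4·352787 = 1411344 − 1411148 = 196; √196 = 14.
q = (1188 − 14)/2 = 587, p = (1188 + 14)/2 = 601.
Check: 587 · 601 = 352787.

587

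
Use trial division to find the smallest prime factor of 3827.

43

3827 is odd.
Digit sum 20, not divisible by 3.
Ends in 7: not divisible by 5.
7: 3827 = 7·546 + 5
11: 3827 = 11·347 + 10
13: 3827 = 13·294 + 5
17: 3827 = 17·225 + 2
19: 3827 = 19·201 + 8
23: 3827 = 23·166 + 9
29: 3827 = 29·131 + 28
31: 3827 = 31·123 + 14
37: 3827 = 37·103 + 16
41: 3827 = 41·93 + 14
43: 3827 = 43·89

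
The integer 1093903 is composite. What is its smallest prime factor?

23

1093903 is odd.
Digit sum 25, not divisible by 3.
Ends in 3: not divisible by 5.
7: 1093903 = 7·156271 + 6
11: 1093903 = 11·99445 + 8
13: 1093903 = 13·84146 + 5
17: 1093903 = 17·64347 + 4
19: 1093903 = 19·57573 + 16
23: 1093903 = 23·47561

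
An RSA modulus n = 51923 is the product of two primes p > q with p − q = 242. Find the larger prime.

379

Since p = q + 242, we have 51923 = q(q + 242), so q² + 242q − 51923 = 0.
Discriminant: 242² + 4·51923 = 58564 + 207692 = 266256; √266256 = 516.
q = (−242 + 516)/2 = 137, and p = q + 242 = 379.
Check: 137 · 379 = 51923.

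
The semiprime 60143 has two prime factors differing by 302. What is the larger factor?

439

Since p = q + 302, we have 60143 = q(q + 302), so q² + 302q − 60143 = 0.
Discriminant: 302² + 4·60143 = 91204 + 240572 = 331776; √331776 = 576.
q = (−302 + 576)/2 = 137, and p = q + 302 = 439.
Check: 137 · 439 = 60143.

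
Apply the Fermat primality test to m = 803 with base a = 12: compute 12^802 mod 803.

771

12^1 ≡ 12 (mod 803)
12^2 ≡ 12^2 = 144 ≡ 144 (mod 803)
12^4 ≡ 144^2 = 20736 ≡ 661 (mod 803)
12^8 ≡ 661^2 = 436921 ≡ 89 (mod 803)
12^16 ≡ 89^2 = 7921 ≡ 694 (mod 803)
12^32 ≡ 694^2 = 481636 ≡ 639 (mod 803)
12^64 ≡ 639^2 = 408321 ≡ 397 (mod 803)
12^128 ≡ 397^2 = 157609 ≡ 221 (mod 803)
12^256 ≡ 221^2 = 48841 ≡ 661 (mod 803)
12^512 ≡ 661^2 = 436921 ≡ 89 (mod 803)
802 = 512 + 256 + 32 + 2 in binary powers of 2.
So 12^802 ≡ 89 · 661 · 639 · 144 ≡ 771 (mod 803).
Since 771 ≠ 1, base 12 is a Fermat witness: 803 is composite.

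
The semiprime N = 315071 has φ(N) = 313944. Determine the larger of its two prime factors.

φ(n) = (p−1)(q−1) = n − (p+q) + 1, so p + q = 315071 − 313944 + 1 = 1128.
p and q are the roots of t² − 1128t + 315071 = 0.
Discriminant: 1128² − 4·315071 = 1272384 − 1260284 = 12100; √12100 = 110.
q = (1128 − 110)/2 = 509, p = (1128 + 110)/2 = 619.
Check: 509 · 619 = 315071.

619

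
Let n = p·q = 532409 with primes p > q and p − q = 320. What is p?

907

Since p = q + 320, we have 532409 = q(q + 320), so q² + 320q − 532409 = 0.
Discriminant: 320² + 4·532409 = 102400 + 2129636 = 2232036; √2232036 = 1494.
q = (−320 + 1494)/2 = 587, and p = q + 320 = 907.
Check: 587 · 907 = 532409.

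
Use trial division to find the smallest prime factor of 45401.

45401 is odd.
Digit sum 14, not divisible by 3.
Ends in 1: not divisible by 5.
7: 45401 = 7·6485 + 6
11: 45401 = 11·4127 + 4
13: 45401 = 13·3492 + 5
17: 45401 = 17·2670 + 11
19: 45401 = 19·2389 + 10
23: 45401 = 23·1973 + 22
29: 45401 = 29·1565 + 16
31: 45401 = 31·1464 + 17
37: 45401 = 37·1227 + 2
41: 45401 = 41·1107 + 14
43: 45401 = 43·1055 + 36
47: 45401 = 47·965 + 46
53: 45401 = 53·856 + 33
59: 45401 = 59·769 + 30
61: 45401 = 61·744 + 17
67: 45401 = 67·677 + 42
71: 45401 = 71·639 + 32
73: 45401 = 73·621 + 68
79: 45401 = 79·574 + 55
83: 45401 = 83·547

83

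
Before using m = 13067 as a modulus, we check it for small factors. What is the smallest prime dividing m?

13067 is odd.
Digit sum 17, not divisible by 3.
Ends in 7: not divisible by 5.
7: 13067 = 7·1866 + 5
11: 13067 = 11·1187 + 10
13: 13067 = 13·1005 + 2
17: 13067 = 17·768 + 11
19: 13067 = 19·687 + 14
23: 13067 = 23·568 + 3
29: 13067 = 29·450 + 17
31: 13067 = 31·421 + 16
37: 13067 = 37·353 + 6
41: 13067 = 41·318 + 29
43: 13067 = 43·303 + 38
47: 13067 = 47·278 + 1
53: 13067 = 53·246 + 29
59: 13067 = 59·221 + 28
61: 13067 = 61·214 + 13
67: 13067 = 67·195 + 2
71: 13067 = 71·184 + 3
73: 13067 = 73·179

73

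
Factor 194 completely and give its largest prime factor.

194 = 2 · 97
97 is prime.
So 194 = 2 · 97; the largest prime factor is 97.

97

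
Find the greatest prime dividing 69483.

69483 = 3 · 23161
23161 = 19 · 1219
1219 = 23 · 53
53 is prime.
So 69483 = 3 · 19 · 23 · 53; the largest prime factor is 53.

53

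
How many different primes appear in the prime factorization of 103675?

103675 = 5^2 · 4147
4147 = 11 · 377
377 = 13 · 29
103675 = 5^2 · 11 · 13 · 29, which has 4 distinct prime factors.

4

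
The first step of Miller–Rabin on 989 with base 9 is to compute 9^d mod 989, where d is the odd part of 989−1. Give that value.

744

989 − 1 = 988 = 2^2 · 247, so d = 247.
9^1 ≡ 9 (mod 989)
9^2 ≡ 9^2 = 81 ≡ 81 (mod 989)
9^4 ≡ 81^2 = 6561 ≡ 627 (mod 989)
9^8 ≡ 627^2 = 393129 ≡ 496 (mod 989)
9^16 ≡ 496^2 = 246016 ≡ 744 (mod 989)
9^32 ≡ 744^2 = 553536 ≡ 685 (mod 989)
9^64 ≡ 685^2 = 469225 ≡ 439 (mod 989)
9^128 ≡ 439^2 = 192721 ≡ 855 (mod 989)
247 = 128 + 64 + 32 + 16 + 4 + 2 + 1 in binary powers of 2.
So 9^247 ≡ 855 · 439 · 685 · 744 · 627 · 81 · 9 ≡ 744 (mod 989).
Squaring chain: 744 → 685; never reaches −1, so base 9 is a Miller–Rabin witness that 989 is composite.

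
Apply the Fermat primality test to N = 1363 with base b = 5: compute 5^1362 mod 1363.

5^1 ≡ 5 (mod 1363)
5^2 ≡ 5^2 = 25 ≡ 25 (mod 1363)
5^4 ≡ 25^2 = 625 ≡ 625 (mod 1363)
5^8 ≡ 625^2 = 390625 ≡ 807 (mod 1363)
5^16 ≡ 807^2 = 651249 ≡ 1098 (mod 1363)
5^32 ≡ 1098^2 = 1205604 ≡ 712 (mod 1363)
5^64 ≡ 712^2 = 506944 ≡ 1271 (mod 1363)
5^128 ≡ 1271^2 = 1615441 ≡ 286 (mod 1363)
5^256 ≡ 286^2 = 81796 ≡ 16 (mod 1363)
5^512 ≡ 16^2 = 256 ≡ 256 (mod 1363)
5^1024 ≡ 256^2 = 65536 ≡ 112 (mod 1363)
1362 = 1024 + 256 + 64 + 16 + 2 in binary powers of 2.
So 5^1362 ≡ 112 · 16 · 1271 · 1098 · 25 ≡ 306 (mod 1363).
Since 306 ≠ 1, base 5 is a Fermat witness: 1363 is composite.

306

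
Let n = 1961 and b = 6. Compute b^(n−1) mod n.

6^1 ≡ 6 (mod 1961)
6^2 ≡ 6^2 = 36 ≡ 36 (mod 1961)
6^4 ≡ 36^2 = 1296 ≡ 1296 (mod 1961)
6^8 ≡ 1296^2 = 1679616 ≡ 1000 (mod 1961)
6^16 ≡ 1000^2 = 1000000 ≡ 1851 (mod 1961)
6^32 ≡ 1851^2 = 3426201 ≡ 334 (mod 1961)
6^64 ≡ 334^2 = 111556 ≡ 1740 (mod 1961)
6^128 ≡ 1740^2 = 3027600 ≡ 1777 (mod 1961)
6^256 ≡ 1777^2 = 3157729 ≡ 519 (mod 1961)
6^512 ≡ 519^2 = 269361 ≡ 704 (mod 1961)
6^1024 ≡ 704^2 = 495616 ≡ 1444 (mod 1961)
1960 = 1024 + 512 + 256 + 128 + 32 + 8 in binary powers of 2.
So 6^1960 ≡ 1444 · 704 · 519 · 1777 · 334 · 1000 ≡ 1444 (mod 1961).
Since 1444 ≠ 1, base 6 is a Fermat witness: 1961 is composite.

1444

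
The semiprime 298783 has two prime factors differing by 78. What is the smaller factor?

509

Since p = q + 78, we have 298783 = q(q + 78), so q² + 78q − 298783 = 0.
Discriminant: 78² + 4·298783 = 6084 + 1195132 = 1201216; √1201216 = 1096.
q = (−78 + 1096)/2 = 509, and p = q + 78 = 587.
Check: 509 · 587 = 298783.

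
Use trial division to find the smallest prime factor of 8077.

8077 is odd.
Digit sum 22, not divisible by 3.
Ends in 7: not divisible by 5.
7: 8077 = 7·1153 + 6
11: 8077 = 11·734 + 3
13: 8077 = 13·621 + 4
17: 8077 = 17·475 + 2
19: 8077 = 19·425 + 2
23: 8077 = 23·351 + 4
29: 8077 = 29·278 + 15
31: 8077 = 31·260 + 17
37: 8077 = 37·218 + 11
41: 8077 = 41·197

41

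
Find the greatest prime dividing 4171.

4171 = 43 · 97
97 is prime.
So 4171 = 43 · 97; the largest prime factor is 97.

97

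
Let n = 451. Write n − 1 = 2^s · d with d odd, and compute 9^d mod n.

419

451 − 1 = 450 = 2^1 · 225, so d = 225.
9^1 ≡ 9 (mod 451)
9^2 ≡ 9^2 = 81 ≡ 81 (mod 451)
9^4 ≡ 81^2 = 6561 ≡ 247 (mod 451)
9^8 ≡ 247^2 = 61009 ≡ 124 (mod 451)
9^16 ≡ 124^2 = 15376 ≡ 42 (mod 451)
9^32 ≡ 42^2 = 1764 ≡ 411 (mod 451)
9^64 ≡ 411^2 = 168921 ≡ 247 (mod 451)
9^128 ≡ 247^2 = 61009 ≡ 124 (mod 451)
225 = 128 + 64 + 32 + 1 in binary powers of 2.
So 9^225 ≡ 124 · 247 · 411 · 9 ≡ 419 (mod 451).
Squaring chain: 419; never reaches −1, so base 9 is a Miller–Rabin witness that 451 is composite.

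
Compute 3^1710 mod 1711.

3^1 ≡ 3 (mod 1711)
3^2 ≡ 3^2 = 9 ≡ 9 (mod 1711)
3^4 ≡ 9^2 = 81 ≡ 81 (mod 1711)
3^8 ≡ 81^2 = 6561 ≡ 1428 (mod 1711)
3^16 ≡ 1428^2 = 2039184 ≡ 1383 (mod 1711)
3^32 ≡ 1383^2 = 1912689 ≡ 1502 (mod 1711)
3^64 ≡ 1502^2 = 2256004 ≡ 906 (mod 1711)
3^128 ≡ 906^2 = 820836 ≡ 1267 (mod 1711)
3^256 ≡ 1267^2 = 1605289 ≡ 371 (mod 1711)
3^512 ≡ 371^2 = 137641 ≡ 761 (mod 1711)
3^1024 ≡ 761^2 = 579121 ≡ 803 (mod 1711)
1710 = 1024 + 512 + 128 + 32 + 8 + 4 + 2 in binary powers of 2.
So 3^1710 ≡ 803 · 761 · 1267 · 1502 · 1428 · 81 · 9 ≡ 1082 (mod 1711).
Since 1082 ≠ 1, base 3 is a Fermat witness: 1711 is composite.

1082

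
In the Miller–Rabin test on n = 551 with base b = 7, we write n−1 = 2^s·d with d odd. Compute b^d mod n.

551 − 1 = 550 = 2^1 · 275, so d = 275.
7^1 ≡ 7 (mod 551)
7^2 ≡ 7^2 = 49 ≡ 49 (mod 551)
7^4 ≡ 49^2 = 2401 ≡ 197 (mod 551)
7^8 ≡ 197^2 = 38809 ≡ 239 (mod 551)
7^16 ≡ 239^2 = 57121 ≡ 368 (mod 551)
7^32 ≡ 368^2 = 135424 ≡ 429 (mod 551)
7^64 ≡ 429^2 = 184041 ≡ 7 (mod 551)
7^128 ≡ 7^2 = 49 ≡ 49 (mod 551)
7^256 ≡ 49^2 = 2401 ≡ 197 (mod 551)
275 = 256 + 16 + 2 + 1 in binary powers of 2.
So 7^275 ≡ 197 · 368 · 49 · 7 ≡ 49 (mod 551).
Squaring chain: 49; never reaches −1, so base 7 is a Miller–Rabin witness that 551 is composite.

49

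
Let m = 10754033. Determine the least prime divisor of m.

79

10754033 is odd.
Digit sum 23, not divisible by 3.
Ends in 3: not divisible by 5.
7: 10754033 = 7·1536290 + 3
11: 10754033 = 11·977639 + 4
13: 10754033 = 13·827233 + 4
17: 10754033 = 17·632590 + 3
19: 10754033 = 19·566001 + 14
23: 10754033 = 23·467566 + 15
29: 10754033 = 29·370828 + 21
31: 10754033 = 31·346904 + 9
37: 10754033 = 37·290649 + 20
41: 10754033 = 41·262293 + 20
43: 10754033 = 43·250093 + 34
47: 10754033 = 47·228809 + 10
53: 10754033 = 53·202906 + 15
59: 10754033 = 59·182271 + 44
61: 10754033 = 61·176295 + 38
67: 10754033 = 67·160507 + 64
71: 10754033 = 71·151465 + 18
73: 10754033 = 73·147315 + 38
79: 10754033 = 79·136127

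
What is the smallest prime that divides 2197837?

2197837 is odd.
Digit sum 37, not divisible by 3.
Ends in 7: not divisible by 5.
7: 2197837 = 7·313976 + 5
11: 2197837 = 11·199803 + 4
13: 2197837 = 13·169064 + 5
17: 2197837 = 17·129284 + 9
19: 2197837 = 19·115675 + 12
23: 2197837 = 23·95558 + 3
29: 2197837 = 29·75787 + 14
31: 2197837 = 31·70897 + 30
37: 2197837 = 37·59401

37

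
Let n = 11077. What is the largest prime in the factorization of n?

11077 = 11 · 1007
1007 = 19 · 53
53 is prime.
So 11077 = 11 · 19 · 53; the largest prime factor is 53.

53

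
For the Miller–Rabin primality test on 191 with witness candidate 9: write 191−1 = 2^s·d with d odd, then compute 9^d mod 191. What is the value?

1

191 − 1 = 190 = 2^1 · 95, so d = 95.
9^1 ≡ 9 (mod 191)
9^2 ≡ 9^2 = 81 ≡ 81 (mod 191)
9^4 ≡ 81^2 = 6561 ≡ 67 (mod 191)
9^8 ≡ 67^2 = 4489 ≡ 96 (mod 191)
9^16 ≡ 96^2 = 9216 ≡ 48 (mod 191)
9^32 ≡ 48^2 = 2304 ≡ 12 (mod 191)
9^64 ≡ 12^2 = 144 ≡ 144 (mod 191)
95 = 64 + 16 + 8 + 4 + 2 + 1 in binary powers of 2.
So 9^95 ≡ 144 · 48 · 96 · 67 · 81 · 9 ≡ 1 (mod 191).
Since 9^d ≡ 1 (mod 191), base 9 does not prove 191 composite.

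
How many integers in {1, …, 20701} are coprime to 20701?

Factor: 20701 = 127 · 163.
φ(20701) = (127−1) · (163−1) = 126 · 162 = 20412.

20412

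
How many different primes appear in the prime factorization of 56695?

4

56695 = 5 · 11339
11339 = 17 · 667
667 = 23 · 29
56695 = 5 · 17 · 23 · 29, which has 4 distinct prime factors.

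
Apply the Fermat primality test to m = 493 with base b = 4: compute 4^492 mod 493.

4^1 ≡ 4 (mod 493)
4^2 ≡ 4^2 = 16 ≡ 16 (mod 493)
4^4 ≡ 16^2 = 256 ≡ 256 (mod 493)
4^8 ≡ 256^2 = 65536 ≡ 460 (mod 493)
4^16 ≡ 460^2 = 211600 ≡ 103 (mod 493)
4^32 ≡ 103^2 = 10609 ≡ 256 (mod 493)
4^64 ≡ 256^2 = 65536 ≡ 460 (mod 493)
4^128 ≡ 460^2 = 211600 ≡ 103 (mod 493)
4^256 ≡ 103^2 = 10609 ≡ 256 (mod 493)
492 = 256 + 128 + 64 + 32 + 8 + 4 in binary powers of 2.
So 4^492 ≡ 256 · 103 · 460 · 256 · 460 · 256 ≡ 103 (mod 493).
Since 103 ≠ 1, base 4 is a Fermat witness: 493 is composite.

103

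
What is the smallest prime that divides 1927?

41

1927 is odd.
Digit sum 19, not divisible by 3.
Ends in 7: not divisible by 5.
7: 1927 = 7·275 + 2
11: 1927 = 11·175 + 2
13: 1927 = 13·148 + 3
17: 1927 = 17·113 + 6
19: 1927 = 19·101 + 8
23: 1927 = 23·83 + 18
29: 1927 = 29·66 + 13
31: 1927 = 31·62 + 5
37: 1927 = 37·52 + 3
41: 1927 = 41·47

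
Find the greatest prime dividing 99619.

97

99619 = 13 · 7663
7663 = 79 · 97
97 is prime.
So 99619 = 13 · 79 · 97; the largest prime factor is 97.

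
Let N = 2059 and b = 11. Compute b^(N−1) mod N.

289

11^1 ≡ 11 (mod 2059)
11^2 ≡ 11^2 = 121 ≡ 121 (mod 2059)
11^4 ≡ 121^2 = 14641 ≡ 228 (mod 2059)
11^8 ≡ 228^2 = 51984 ≡ 509 (mod 2059)
11^16 ≡ 509^2 = 259081 ≡ 1706 (mod 2059)
11^32 ≡ 1706^2 = 2910436 ≡ 1069 (mod 2059)
11^64 ≡ 1069^2 = 1142761 ≡ 16 (mod 2059)
11^128 ≡ 16^2 = 256 ≡ 256 (mod 2059)
11^256 ≡ 256^2 = 65536 ≡ 1707 (mod 2059)
11^512 ≡ 1707^2 = 2913849 ≡ 364 (mod 2059)
11^1024 ≡ 364^2 = 132496 ≡ 720 (mod 2059)
11^2048 ≡ 720^2 = 518400 ≡ 1591 (mod 2059)
2058 = 2048 + 8 + 2 in binary powers of 2.
So 11^2058 ≡ 1591 · 509 · 121 ≡ 289 (mod 2059).
Since 289 ≠ 1, base 11 is a Fermat witness: 2059 is composite.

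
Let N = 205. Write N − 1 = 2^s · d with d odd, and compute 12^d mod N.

205 − 1 = 204 = 2^2 · 51, so d = 51.
12^1 ≡ 12 (mod 205)
12^2 ≡ 12^2 = 144 ≡ 144 (mod 205)
12^4 ≡ 144^2 = 20736 ≡ 31 (mod 205)
12^8 ≡ 31^2 = 961 ≡ 141 (mod 205)
12^16 ≡ 141^2 = 19881 ≡ 201 (mod 205)
12^32 ≡ 201^2 = 40401 ≡ 16 (mod 205)
51 = 32 + 16 + 2 + 1 in binary powers of 2.
So 12^51 ≡ 16 · 201 · 144 · 12 ≡ 108 (mod 205).
Squaring chain: 108 → 184; never reaches −1, so base 12 is a Miller–Rabin witness that 205 is composite.

108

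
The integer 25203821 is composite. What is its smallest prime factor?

25203821 is odd.
Digit sum 23, not divisible by 3.
Ends in 1: not divisible by 5.
7: 25203821 = 7·3600545 + 6
11: 25203821 = 11·2291256 + 5
13: 25203821 = 13·1938755 + 6
17: 25203821 = 17·1482577 + 12
19: 25203821 = 19·1326516 + 17
23: 25203821 = 23·1095818 + 7
29: 25203821 = 29·869097 + 8
31: 25203821 = 31·813026 + 15
37: 25203821 = 37·681184 + 13
41: 25203821 = 41·614727 + 14
43: 25203821 = 43·586135 + 16
47: 25203821 = 47·536251 + 24
53: 25203821 = 53·475543 + 42
59: 25203821 = 59·427183 + 24
61: 25203821 = 61·413177 + 24
67: 25203821 = 67·376176 + 29
71: 25203821 = 71·354983 + 28
73: 25203821 = 73·345257 + 60
79: 25203821 = 79·319035 + 56
83: 25203821 = 83·303660 + 41
89: 25203821 = 89·283189

89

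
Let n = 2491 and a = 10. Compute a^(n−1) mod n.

1391

10^1 ≡ 10 (mod 2491)
10^2 ≡ 10^2 = 100 ≡ 100 (mod 2491)
10^4 ≡ 100^2 = 10000 ≡ 36 (mod 2491)
10^8 ≡ 36^2 = 1296 ≡ 1296 (mod 2491)
10^16 ≡ 1296^2 = 1679616 ≡ 682 (mod 2491)
10^32 ≡ 682^2 = 465124 ≡ 1798 (mod 2491)
10^64 ≡ 1798^2 = 3232804 ≡ 1977 (mod 2491)
10^128 ≡ 1977^2 = 3908529 ≡ 150 (mod 2491)
10^256 ≡ 150^2 = 22500 ≡ 81 (mod 2491)
10^512 ≡ 81^2 = 6561 ≡ 1579 (mod 2491)
10^1024 ≡ 1579^2 = 2493241 ≡ 2241 (mod 2491)
10^2048 ≡ 2241^2 = 5022081 ≡ 225 (mod 2491)
2490 = 2048 + 256 + 128 + 32 + 16 + 8 + 2 in binary powers of 2.
So 10^2490 ≡ 225 · 81 · 150 · 1798 · 682 · 1296 · 100 ≡ 1391 (mod 2491).
Since 1391 ≠ 1, base 10 is a Fermat witness: 2491 is composite.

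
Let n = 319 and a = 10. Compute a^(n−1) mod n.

122

10^1 ≡ 10 (mod 319)
10^2 ≡ 10^2 = 100 ≡ 100 (mod 319)
10^4 ≡ 100^2 = 10000 ≡ 111 (mod 319)
10^8 ≡ 111^2 = 12321 ≡ 199 (mod 319)
10^16 ≡ 199^2 = 39601 ≡ 45 (mod 319)
10^32 ≡ 45^2 = 2025 ≡ 111 (mod 319)
10^64 ≡ 111^2 = 12321 ≡ 199 (mod 319)
10^128 ≡ 199^2 = 39601 ≡ 45 (mod 319)
10^256 ≡ 45^2 = 2025 ≡ 111 (mod 319)
318 = 256 + 32 + 16 + 8 + 4 + 2 in binary powers of 2.
So 10^318 ≡ 111 · 111 · 45 · 199 · 111 · 100 ≡ 122 (mod 319).
Since 122 ≠ 1, base 10 is a Fermat witness: 319 is composite.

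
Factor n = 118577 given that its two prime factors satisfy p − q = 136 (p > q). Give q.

Since p = q + 136, we have 118577 = q(q + 136), so q² + 136q − 118577 = 0.
Discriminant: 136² + 4·118577 = 18496 + 474308 = 492804; √492804 = 702.
q = (−136 + 702)/2 = 283, and p = q + 136 = 419.
Check: 283 · 419 = 118577.

283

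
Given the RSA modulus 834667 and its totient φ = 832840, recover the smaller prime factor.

φ(n) = (p−1)(q−1) = n − (p+q) + 1, so p + q = 834667 − 832840 + 1 = 1828.
p and q are the roots of t² − 1828t + 834667 = 0.
Discriminant: 1828² − 4·834667 = 3341584 − 3338668 = 2916; √2916 = 54.
q = (1828 − 54)/2 = 887, p = (1828 + 54)/2 = 941.
Check: 887 · 941 = 834667.

887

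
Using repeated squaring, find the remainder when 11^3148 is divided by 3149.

11^1 ≡ 11 (mod 3149)
11^2 ≡ 11^2 = 121 ≡ 121 (mod 3149)
11^4 ≡ 121^2 = 14641 ≡ 2045 (mod 3149)
11^8 ≡ 2045^2 = 4182025 ≡ 153 (mod 3149)
11^16 ≡ 153^2 = 23409 ≡ 1366 (mod 3149)
11^32 ≡ 1366^2 = 1865956 ≡ 1748 (mod 3149)
11^64 ≡ 1748^2 = 3055504 ≡ 974 (mod 3149)
11^128 ≡ 974^2 = 948676 ≡ 827 (mod 3149)
11^256 ≡ 827^2 = 683929 ≡ 596 (mod 3149)
11^512 ≡ 596^2 = 355216 ≡ 2528 (mod 3149)
11^1024 ≡ 2528^2 = 6390784 ≡ 1463 (mod 3149)
11^2048 ≡ 1463^2 = 2140369 ≡ 2198 (mod 3149)
3148 = 2048 + 1024 + 64 + 8 + 4 in binary powers of 2.
So 11^3148 ≡ 2198 · 1463 · 974 · 153 · 2045 ≡ 1529 (mod 3149).
Since 1529 ≠ 1, base 11 is a Fermat witness: 3149 is composite.

1529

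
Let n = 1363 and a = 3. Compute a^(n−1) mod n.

3^1 ≡ 3 (mod 1363)
3^2 ≡ 3^2 = 9 ≡ 9 (mod 1363)
3^4 ≡ 9^2 = 81 ≡ 81 (mod 1363)
3^8 ≡ 81^2 = 6561 ≡ 1109 (mod 1363)
3^16 ≡ 1109^2 = 1229881 ≡ 455 (mod 1363)
3^32 ≡ 455^2 = 207025 ≡ 1212 (mod 1363)
3^64 ≡ 1212^2 = 1468944 ≡ 993 (mod 1363)
3^128 ≡ 993^2 = 986049 ≡ 600 (mod 1363)
3^256 ≡ 600^2 = 360000 ≡ 168 (mod 1363)
3^512 ≡ 168^2 = 28224 ≡ 964 (mod 1363)
3^1024 ≡ 964^2 = 929296 ≡ 1093 (mod 1363)
1362 = 1024 + 256 + 64 + 16 + 2 in binary powers of 2.
So 3^1362 ≡ 1093 · 168 · 993 · 455 · 9 ≡ 760 (mod 1363).
Since 760 ≠ 1, base 3 is a Fermat witness: 1363 is composite.

760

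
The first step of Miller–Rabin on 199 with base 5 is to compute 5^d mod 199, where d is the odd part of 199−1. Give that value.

199 − 1 = 198 = 2^1 · 99, so d = 99.
5^1 ≡ 5 (mod 199)
5^2 ≡ 5^2 = 25 ≡ 25 (mod 199)
5^4 ≡ 25^2 = 625 ≡ 28 (mod 199)
5^8 ≡ 28^2 = 784 ≡ 187 (mod 199)
5^16 ≡ 187^2 = 34969 ≡ 144 (mod 199)
5^32 ≡ 144^2 = 20736 ≡ 40 (mod 199)
5^64 ≡ 40^2 = 1600 ≡ 8 (mod 199)
99 = 64 + 32 + 2 + 1 in binary powers of 2.
So 5^99 ≡ 8 · 40 · 25 · 5 ≡ 1 (mod 199).
Since 5^d ≡ 1 (mod 199), base 5 does not prove 199 composite.

1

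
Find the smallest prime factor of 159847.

159847 is odd.
Digit sum 34, not divisible by 3.
Ends in 7: not divisible by 5.
7: 159847 = 7·22835 + 2
11: 159847 = 11·14531 + 6
13: 159847 = 13·12295 + 12
17: 159847 = 17·9402 + 13
19: 159847 = 19·8413

19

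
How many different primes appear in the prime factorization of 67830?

67830 = 2 · 33915
33915 = 3 · 11305
11305 = 5 · 2261
2261 = 7 · 323
323 = 17 · 19
67830 = 2 · 3 · 5 · 7 · 17 · 19, which has 6 distinct prime factors.

6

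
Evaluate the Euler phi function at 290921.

269568

Factor: 290921 = 17 · 109 · 157.
φ(290921) = (17−1) · (109−1) · (157−1) = 16 · 108 · 156 = 269568.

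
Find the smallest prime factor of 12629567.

12629567 is odd.
Digit sum 38, not divisible by 3.
Ends in 7: not divisible by 5.
7: 12629567 = 7·1804223 + 6
11: 12629567 = 11·1148142 + 5
13: 12629567 = 13·971505 + 2
17: 12629567 = 17·742915 + 12
19: 12629567 = 19·664714 + 1
23: 12629567 = 23·549111 + 14
29: 12629567 = 29·435502 + 9
31: 12629567 = 31·407405 + 12
37: 12629567 = 37·341339 + 24
41: 12629567 = 41·308038 + 9
43: 12629567 = 43·293710 + 37
47: 12629567 = 47·268714 + 9
53: 12629567 = 53·238293 + 38
59: 12629567 = 59·214060 + 27
61: 12629567 = 61·207042 + 5
67: 12629567 = 67·188501

67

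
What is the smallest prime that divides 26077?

26077 is odd.
Digit sum 22, not divisible by 3.
Ends in 7: not divisible by 5.
7: 26077 = 7·3725 + 2
11: 26077 = 11·2370 + 7
13: 26077 = 13·2005 + 12
17: 26077 = 17·1533 + 16
19: 26077 = 19·1372 + 9
23: 26077 = 23·1133 + 18
29: 26077 = 29·899 + 6
31: 26077 = 31·841 + 6
37: 26077 = 37·704 + 29
41: 26077 = 41·636 + 1
43: 26077 = 43·606 + 19
47: 26077 = 47·554 + 39
53: 26077 = 53·492 + 1
59: 26077 = 59·441 + 58
61: 26077 = 61·427 + 30
67: 26077 = 67·389 + 14
71: 26077 = 71·367 + 20
73: 26077 = 73·357 + 16
79: 26077 = 79·330 + 7
83: 26077 = 83·314 + 15
89: 26077 = 89·293

89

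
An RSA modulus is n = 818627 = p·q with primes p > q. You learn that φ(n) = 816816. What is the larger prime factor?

953

φ(n) = (p−1)(q−1) = n − (p+q) + 1, so p + q = 818627 − 816816 + 1 = 1812.
p and q are the roots of t² − 1812t + 818627 = 0.
Discriminant: 1812² − 4·818627 = 3283344 − 3274508 = 8836; √8836 = 94.
q = (1812 − 94)/2 = 859, p = (1812 + 94)/2 = 953.
Check: 859 · 953 = 818627.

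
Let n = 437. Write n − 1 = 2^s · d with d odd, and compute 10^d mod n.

352

437 − 1 = 436 = 2^2 · 109, so d = 109.
10^1 ≡ 10 (mod 437)
10^2 ≡ 10^2 = 100 ≡ 100 (mod 437)
10^4 ≡ 100^2 = 10000 ≡ 386 (mod 437)
10^8 ≡ 386^2 = 148996 ≡ 416 (mod 437)
10^16 ≡ 416^2 = 173056 ≡ 4 (mod 437)
10^32 ≡ 4^2 = 16 ≡ 16 (mod 437)
10^64 ≡ 16^2 = 256 ≡ 256 (mod 437)
109 = 64 + 32 + 8 + 4 + 1 in binary powers of 2.
So 10^109 ≡ 256 · 16 · 416 · 386 · 10 ≡ 352 (mod 437).
Squaring chain: 352 → 233; never reaches −1, so base 10 is a Miller–Rabin witness that 437 is composite.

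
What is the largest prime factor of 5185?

5185 = 5 · 1037
1037 = 17 · 61
61 is prime.
So 5185 = 5 · 17 · 61; the largest prime factor is 61.

61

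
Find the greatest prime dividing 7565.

89

7565 = 5 · 1513
1513 = 17 · 89
89 is prime.
So 7565 = 5 · 17 · 89; the largest prime factor is 89.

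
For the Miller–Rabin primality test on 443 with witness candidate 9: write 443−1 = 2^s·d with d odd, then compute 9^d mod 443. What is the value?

443 − 1 = 442 = 2^1 · 221, so d = 221.
9^1 ≡ 9 (mod 443)
9^2 ≡ 9^2 = 81 ≡ 81 (mod 443)
9^4 ≡ 81^2 = 6561 ≡ 359 (mod 443)
9^8 ≡ 359^2 = 128881 ≡ 411 (mod 443)
9^16 ≡ 411^2 = 168921 ≡ 138 (mod 443)
9^32 ≡ 138^2 = 19044 ≡ 438 (mod 443)
9^64 ≡ 438^2 = 191844 ≡ 25 (mod 443)
9^128 ≡ 25^2 = 625 ≡ 182 (mod 443)
221 = 128 + 64 + 16 + 8 + 4 + 1 in binary powers of 2.
So 9^221 ≡ 182 · 25 · 138 · 411 · 359 · 9 ≡ 1 (mod 443).
Since 9^d ≡ 1 (mod 443), base 9 does not prove 443 composite.

1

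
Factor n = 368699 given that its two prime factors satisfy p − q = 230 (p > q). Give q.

Since p = q + 230, we have 368699 = q(q + 230), so q² + 230q − 368699 = 0.
Discriminant: 230² + 4·368699 = 52900 + 1474796 = 1527696; √1527696 = 1236.
q = (−230 + 1236)/2 = 503, and p = q + 230 = 733.
Check: 503 · 733 = 368699.

503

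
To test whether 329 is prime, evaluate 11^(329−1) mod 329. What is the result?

319

11^1 ≡ 11 (mod 329)
11^2 ≡ 11^2 = 121 ≡ 121 (mod 329)
11^4 ≡ 121^2 = 14641 ≡ 165 (mod 329)
11^8 ≡ 165^2 = 27225 ≡ 247 (mod 329)
11^16 ≡ 247^2 = 61009 ≡ 144 (mod 329)
11^32 ≡ 144^2 = 20736 ≡ 9 (mod 329)
11^64 ≡ 9^2 = 81 ≡ 81 (mod 329)
11^128 ≡ 81^2 = 6561 ≡ 310 (mod 329)
11^256 ≡ 310^2 = 96100 ≡ 32 (mod 329)
328 = 256 + 64 + 8 in binary powers of 2.
So 11^328 ≡ 32 · 81 · 247 ≡ 319 (mod 329).
Since 319 ≠ 1, base 11 is a Fermat witness: 329 is composite.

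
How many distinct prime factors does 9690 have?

9690 = 2 · 4845
4845 = 3 · 1615
1615 = 5 · 323
323 = 17 · 19
9690 = 2 · 3 · 5 · 17 · 19, which has 5 distinct prime factors.

5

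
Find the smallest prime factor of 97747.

97747 is odd.
Digit sum 34, not divisible by 3.
Ends in 7: not divisible by 5.
7: 97747 = 7·13963 + 6
11: 97747 = 11·8886 + 1
13: 97747 = 13·7519

13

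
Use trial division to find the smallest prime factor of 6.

2

6 is even: 2 divides it.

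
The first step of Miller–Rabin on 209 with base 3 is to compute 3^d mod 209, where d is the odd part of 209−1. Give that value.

209 − 1 = 208 = 2^4 · 13, so d = 13.
3^1 ≡ 3 (mod 209)
3^2 ≡ 3^2 = 9 ≡ 9 (mod 209)
3^4 ≡ 9^2 = 81 ≡ 81 (mod 209)
3^8 ≡ 81^2 = 6561 ≡ 82 (mod 209)
13 = 8 + 4 + 1 in binary powers of 2.
So 3^13 ≡ 82 · 81 · 3 ≡ 71 (mod 209).
Squaring chain: 71 → 25 → 207 → 4; never reaches −1, so base 3 is a Miller–Rabin witness that 209 is composite.

71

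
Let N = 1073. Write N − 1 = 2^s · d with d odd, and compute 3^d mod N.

1073 − 1 = 1072 = 2^4 · 67, so d = 67.
3^1 ≡ 3 (mod 1073)
3^2 ≡ 3^2 = 9 ≡ 9 (mod 1073)
3^4 ≡ 9^2 = 81 ≡ 81 (mod 1073)
3^8 ≡ 81^2 = 6561 ≡ 123 (mod 1073)
3^16 ≡ 123^2 = 15129 ≡ 107 (mod 1073)
3^32 ≡ 107^2 = 11449 ≡ 719 (mod 1073)
3^64 ≡ 719^2 = 516961 ≡ 848 (mod 1073)
67 = 64 + 2 + 1 in binary powers of 2.
So 3^67 ≡ 848 · 9 · 3 ≡ 363 (mod 1073).
Squaring chain: 363 → 863 → 107 → 719; never reaches −1, so base 3 is a Miller–Rabin witness that 1073 is composite.

363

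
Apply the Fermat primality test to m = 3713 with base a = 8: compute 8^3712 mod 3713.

3494

8^1 ≡ 8 (mod 3713)
8^2 ≡ 8^2 = 64 ≡ 64 (mod 3713)
8^4 ≡ 64^2 = 4096 ≡ 383 (mod 3713)
8^8 ≡ 383^2 = 146689 ≡ 1882 (mod 3713)
8^16 ≡ 1882^2 = 3541924 ≡ 3435 (mod 3713)
8^32 ≡ 3435^2 = 11799225 ≡ 3024 (mod 3713)
8^64 ≡ 3024^2 = 9144576 ≡ 3170 (mod 3713)
8^128 ≡ 3170^2 = 10048900 ≡ 1522 (mod 3713)
8^256 ≡ 1522^2 = 2316484 ≡ 3285 (mod 3713)
8^512 ≡ 3285^2 = 10791225 ≡ 1247 (mod 3713)
8^1024 ≡ 1247^2 = 1555009 ≡ 2975 (mod 3713)
8^2048 ≡ 2975^2 = 8850625 ≡ 2546 (mod 3713)
3712 = 2048 + 1024 + 512 + 128 in binary powers of 2.
So 8^3712 ≡ 2546 · 2975 · 1247 · 1522 ≡ 3494 (mod 3713).
Since 3494 ≠ 1, base 8 is a Fermat witness: 3713 is composite.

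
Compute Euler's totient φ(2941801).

2878848

Factor: 2941801 = 109 · 137 · 197.
φ(2941801) = (109−1) · (137−1) · (197−1) = 108 · 136 · 196 = 2878848.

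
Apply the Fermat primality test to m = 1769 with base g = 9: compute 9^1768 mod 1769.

790

9^1 ≡ 9 (mod 1769)
9^2 ≡ 9^2 = 81 ≡ 81 (mod 1769)
9^4 ≡ 81^2 = 6561 ≡ 1254 (mod 1769)
9^8 ≡ 1254^2 = 1572516 ≡ 1644 (mod 1769)
9^16 ≡ 1644^2 = 2702736 ≡ 1473 (mod 1769)
9^32 ≡ 1473^2 = 2169729 ≡ 935 (mod 1769)
9^64 ≡ 935^2 = 874225 ≡ 339 (mod 1769)
9^128 ≡ 339^2 = 114921 ≡ 1705 (mod 1769)
9^256 ≡ 1705^2 = 2907025 ≡ 558 (mod 1769)
9^512 ≡ 558^2 = 311364 ≡ 20 (mod 1769)
9^1024 ≡ 20^2 = 400 ≡ 400 (mod 1769)
1768 = 1024 + 512 + 128 + 64 + 32 + 8 in binary powers of 2.
So 9^1768 ≡ 400 · 20 · 1705 · 339 · 935 · 1644 ≡ 790 (mod 1769).
Since 790 ≠ 1, base 9 is a Fermat witness: 1769 is composite.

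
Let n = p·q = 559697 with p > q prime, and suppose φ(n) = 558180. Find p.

887

φ(n) = (p−1)(q−1) = n − (p+q) + 1, so p + q = 559697 − 558180 + 1 = 1518.
p and q are the roots of t² − 1518t + 559697 = 0.
Discriminant: 1518² − 4·559697 = 2304324 − 2238788 = 65536; √65536 = 256.
q = (1518 − 256)/2 = 631, p = (1518 + 256)/2 = 887.
Check: 631 · 887 = 559697.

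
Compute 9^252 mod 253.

9^1 ≡ 9 (mod 253)
9^2 ≡ 9^2 = 81 ≡ 81 (mod 253)
9^4 ≡ 81^2 = 6561 ≡ 236 (mod 253)
9^8 ≡ 236^2 = 55696 ≡ 36 (mod 253)
9^16 ≡ 36^2 = 1296 ≡ 31 (mod 253)
9^32 ≡ 31^2 = 961 ≡ 202 (mod 253)
9^64 ≡ 202^2 = 40804 ≡ 71 (mod 253)
9^128 ≡ 71^2 = 5041 ≡ 234 (mod 253)
252 = 128 + 64 + 32 + 16 + 8 + 4 in binary powers of 2.
So 9^252 ≡ 234 · 71 · 202 · 31 · 36 · 236 ≡ 202 (mod 253).
Since 202 ≠ 1, base 9 is a Fermat witness: 253 is composite.

202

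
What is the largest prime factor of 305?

61

305 = 5 · 61
61 is prime.
So 305 = 5 · 61; the largest prime factor is 61.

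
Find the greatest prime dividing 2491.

2491 = 47 · 53
53 is prime.
So 2491 = 47 · 53; the largest prime factor is 53.

53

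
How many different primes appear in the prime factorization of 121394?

5

121394 = 2 · 60697
60697 = 7 · 8671
8671 = 13 · 667
667 = 23 · 29
121394 = 2 · 7 · 13 · 23 · 29, which has 5 distinct prime factors.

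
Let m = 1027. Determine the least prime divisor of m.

13

1027 is odd.
Digit sum 10, not divisible by 3.
Ends in 7: not divisible by 5.
7: 1027 = 7·146 + 5
11: 1027 = 11·93 + 4
13: 1027 = 13·79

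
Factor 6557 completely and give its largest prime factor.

83

6557 = 79 · 83
83 is prime.
So 6557 = 79 · 83; the largest prime factor is 83.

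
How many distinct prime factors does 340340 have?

6

340340 = 2^2 · 85085
85085 = 5 · 17017
17017 = 7 · 2431
2431 = 11 · 221
221 = 13 · 17
340340 = 2^2 · 5 · 7 · 11 · 13 · 17, which has 6 distinct prime factors.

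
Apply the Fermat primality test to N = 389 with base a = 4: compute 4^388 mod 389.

4^1 ≡ 4 (mod 389)
4^2 ≡ 4^2 = 16 ≡ 16 (mod 389)
4^4 ≡ 16^2 = 256 ≡ 256 (mod 389)
4^8 ≡ 256^2 = 65536 ≡ 184 (mod 389)
4^16 ≡ 184^2 = 33856 ≡ 13 (mod 389)
4^32 ≡ 13^2 = 169 ≡ 169 (mod 389)
4^64 ≡ 169^2 = 28561 ≡ 164 (mod 389)
4^128 ≡ 164^2 = 26896 ≡ 55 (mod 389)
4^256 ≡ 55^2 = 3025 ≡ 302 (mod 389)
388 = 256 + 128 + 4 in binary powers of 2.
So 4^388 ≡ 302 · 55 · 256 ≡ 1 (mod 389).
Since the result is 1, base 4 gives no evidence that 389 is composite.

1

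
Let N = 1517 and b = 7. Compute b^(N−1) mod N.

7^1 ≡ 7 (mod 1517)
7^2 ≡ 7^2 = 49 ≡ 49 (mod 1517)
7^4 ≡ 49^2 = 2401 ≡ 884 (mod 1517)
7^8 ≡ 884^2 = 781456 ≡ 201 (mod 1517)
7^16 ≡ 201^2 = 40401 ≡ 959 (mod 1517)
7^32 ≡ 959^2 = 919681 ≡ 379 (mod 1517)
7^64 ≡ 379^2 = 143641 ≡ 1043 (mod 1517)
7^128 ≡ 1043^2 = 1087849 ≡ 160 (mod 1517)
7^256 ≡ 160^2 = 25600 ≡ 1328 (mod 1517)
7^512 ≡ 1328^2 = 1763584 ≡ 830 (mod 1517)
7^1024 ≡ 830^2 = 688900 ≡ 182 (mod 1517)
1516 = 1024 + 256 + 128 + 64 + 32 + 8 + 4 in binary powers of 2.
So 7^1516 ≡ 182 · 1328 · 160 · 1043 · 379 · 201 · 884 ≡ 107 (mod 1517).
Since 107 ≠ 1, base 7 is a Fermat witness: 1517 is composite.

107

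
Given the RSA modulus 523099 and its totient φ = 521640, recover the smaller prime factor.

φ(n) = (p−1)(q−1) = n − (p+q) + 1, so p + q = 523099 − 521640 + 1 = 1460.
p and q are the roots of t² − 1460t + 523099 = 0.
Discriminant: 1460² − 4·523099 = 2131600 − 2092396 = 39204; √39204 = 198.
q = (1460 − 198)/2 = 631, p = (1460 + 198)/2 = 829.
Check: 631 · 829 = 523099.

631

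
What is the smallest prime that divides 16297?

43

16297 is odd.
Digit sum 25, not divisible by 3.
Ends in 7: not divisible by 5.
7: 16297 = 7·2328 + 1
11: 16297 = 11·1481 + 6
13: 16297 = 13·1253 + 8
17: 16297 = 17·958 + 11
19: 16297 = 19·857 + 14
23: 16297 = 23·708 + 13
29: 16297 = 29·561 + 28
31: 16297 = 31·525 + 22
37: 16297 = 37·440 + 17
41: 16297 = 41·397 + 20
43: 16297 = 43·379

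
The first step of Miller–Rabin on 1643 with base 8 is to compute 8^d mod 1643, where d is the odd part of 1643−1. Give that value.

1496

1643 − 1 = 1642 = 2^1 · 821, so d = 821.
8^1 ≡ 8 (mod 1643)
8^2 ≡ 8^2 = 64 ≡ 64 (mod 1643)
8^4 ≡ 64^2 = 4096 ≡ 810 (mod 1643)
8^8 ≡ 810^2 = 656100 ≡ 543 (mod 1643)
8^16 ≡ 543^2 = 294849 ≡ 752 (mod 1643)
8^32 ≡ 752^2 = 565504 ≡ 312 (mod 1643)
8^64 ≡ 312^2 = 97344 ≡ 407 (mod 1643)
8^128 ≡ 407^2 = 165649 ≡ 1349 (mod 1643)
8^256 ≡ 1349^2 = 1819801 ≡ 1000 (mod 1643)
8^512 ≡ 1000^2 = 1000000 ≡ 1056 (mod 1643)
821 = 512 + 256 + 32 + 16 + 4 + 1 in binary powers of 2.
So 8^821 ≡ 1056 · 1000 · 312 · 752 · 810 · 8 ≡ 1496 (mod 1643).
Squaring chain: 1496; never reaches −1, so base 8 is a Miller–Rabin witness that 1643 is composite.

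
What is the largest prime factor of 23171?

23171 = 17 · 1363
1363 = 29 · 47
47 is prime.
So 23171 = 17 · 29 · 47; the largest prime factor is 47.

47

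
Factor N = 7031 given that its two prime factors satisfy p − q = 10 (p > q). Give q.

Since p = q + 10, we have 7031 = q(q + 10), so q² + 10q − 7031 = 0.
Discriminant: 10² + 4·7031 = 100 + 28124 = 28224; √28224 = 168.
q = (−10 + 168)/2 = 79, and p = q + 10 = 89.
Check: 79 · 89 = 7031.

79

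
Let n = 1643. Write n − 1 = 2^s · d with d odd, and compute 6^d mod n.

1643 − 1 = 1642 = 2^1 · 821, so d = 821.
6^1 ≡ 6 (mod 1643)
6^2 ≡ 6^2 = 36 ≡ 36 (mod 1643)
6^4 ≡ 36^2 = 1296 ≡ 1296 (mod 1643)
6^8 ≡ 1296^2 = 1679616 ≡ 470 (mod 1643)
6^16 ≡ 470^2 = 220900 ≡ 738 (mod 1643)
6^32 ≡ 738^2 = 544644 ≡ 811 (mod 1643)
6^64 ≡ 811^2 = 657721 ≡ 521 (mod 1643)
6^128 ≡ 521^2 = 271441 ≡ 346 (mod 1643)
6^256 ≡ 346^2 = 119716 ≡ 1420 (mod 1643)
6^512 ≡ 1420^2 = 2016400 ≡ 439 (mod 1643)
821 = 512 + 256 + 32 + 16 + 4 + 1 in binary powers of 2.
So 6^821 ≡ 439 · 1420 · 811 · 738 · 1296 · 6 ≡ 1607 (mod 1643).
Squaring chain: 1607; never reaches −1, so base 6 is a Miller–Rabin witness that 1643 is composite.

1607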